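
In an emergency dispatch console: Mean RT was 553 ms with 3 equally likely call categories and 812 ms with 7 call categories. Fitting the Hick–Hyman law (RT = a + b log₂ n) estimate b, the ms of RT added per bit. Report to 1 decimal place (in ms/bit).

211.9 ms/bit

The slope on a log₂ axis is (812 − 553) / (2.8074 − 1.5850) = 211.880 ms/bit.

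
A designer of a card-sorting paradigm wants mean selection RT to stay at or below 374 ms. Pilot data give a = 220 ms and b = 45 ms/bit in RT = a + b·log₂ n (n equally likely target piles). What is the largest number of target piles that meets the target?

Information budget: (374 − 220)/45 = 3.4222 bits, so n ≤ 2^3.4222 = 10.720 → at most 10.

10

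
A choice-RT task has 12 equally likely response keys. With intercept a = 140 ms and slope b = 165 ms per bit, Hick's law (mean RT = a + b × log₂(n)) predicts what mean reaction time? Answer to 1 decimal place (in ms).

log₂(12) = 3.5850 bits, so RT = 140 + 165 × 3.5850 ≈ 731.519 ms.

731.5 ms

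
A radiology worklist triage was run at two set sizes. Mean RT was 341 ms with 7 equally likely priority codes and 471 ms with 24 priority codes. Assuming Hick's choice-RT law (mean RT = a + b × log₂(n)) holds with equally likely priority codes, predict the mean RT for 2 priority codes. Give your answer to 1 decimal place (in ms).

Fit slope and intercept:
  b = (471 − 341) / (log₂ 24 − log₂ 7) = 130 / (4.5850 − 2.8074) = 73.132 ms/bit
  a = 341 − 73.132 × 2.8074 = 135.693 ms
Then RT(2) = 135.693 + 73.132 × log₂ 2 = 135.693 + 73.132 × 1 ≈ 208.825 ms.

208.8 ms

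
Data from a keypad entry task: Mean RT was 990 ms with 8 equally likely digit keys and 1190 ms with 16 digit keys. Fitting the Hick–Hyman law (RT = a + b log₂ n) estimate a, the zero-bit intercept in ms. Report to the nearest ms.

390 ms

The slope on a log₂ axis is (1190 − 990) / (4 − 3) = 200 ms/bit.
Intercept: a = 990 − 200·log₂(8) = 390.000 ms.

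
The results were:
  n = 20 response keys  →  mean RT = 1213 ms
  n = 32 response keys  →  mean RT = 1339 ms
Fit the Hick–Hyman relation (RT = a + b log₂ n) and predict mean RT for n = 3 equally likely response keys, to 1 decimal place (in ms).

RT is linear in log₂ n, so two points fix the line:
  b = (1339 − 1213) / (log₂ 32 − log₂ 20) = 126 / (5 − 4.3219) = 185.821 ms/bit
  a = 1213 − 185.821 × 4.3219 = 409.895 ms
Then RT(3) = 409.895 + 185.821 × log₂ 3 = 409.895 + 185.821 × 1.5850 ≈ 704.414 ms.

704.4 ms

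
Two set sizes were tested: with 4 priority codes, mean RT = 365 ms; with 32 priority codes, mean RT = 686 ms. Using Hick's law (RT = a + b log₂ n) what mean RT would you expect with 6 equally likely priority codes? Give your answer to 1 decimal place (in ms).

RT is linear in log₂ n, so two points fix the line:
  b = (686 − 365) / (log₂ 32 − log₂ 4) = 321 / (5 − 2) = 107.000 ms/bit
  a = 365 − 107.000 × 2 = 151.000 ms
Then RT(6) = 151.000 + 107.000 × log₂ 6 = 151.000 + 107.000 × 2.5850 ≈ 427.591 ms.

427.6 ms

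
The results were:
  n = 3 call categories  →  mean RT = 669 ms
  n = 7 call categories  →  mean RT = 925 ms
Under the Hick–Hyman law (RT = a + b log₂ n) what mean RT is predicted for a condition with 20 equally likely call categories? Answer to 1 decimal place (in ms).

1242.2 ms

RT is linear in log₂ n, so two points fix the line:
  b = (925 − 669) / (log₂ 7 − log₂ 3) = 256 / (2.8074 − 1.5850) = 209.425 ms/bit
  a = 669 − 209.425 × 1.5850 = 337.069 ms
Then RT(20) = 337.069 + 209.425 × log₂ 20 = 337.069 + 209.425 × 4.3219 ≈ 1242.190 ms.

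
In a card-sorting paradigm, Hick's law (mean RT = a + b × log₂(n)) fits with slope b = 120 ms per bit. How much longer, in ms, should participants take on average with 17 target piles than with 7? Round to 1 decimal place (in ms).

The intercept a cancels: ΔRT = b·(log₂ n₂ − log₂ n₁) = b·log₂(n₂/n₁).
log₂(17) − log₂(7) = 4.0875 − 2.8074 = 1.2801.
ΔRT = 120 × 1.2801 = 153.613 ms.

153.6 ms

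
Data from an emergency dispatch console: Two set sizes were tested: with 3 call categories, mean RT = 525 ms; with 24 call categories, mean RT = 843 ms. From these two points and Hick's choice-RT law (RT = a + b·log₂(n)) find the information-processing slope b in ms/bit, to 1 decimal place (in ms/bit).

Slope: b = (843 − 525) / (log₂ 24 − log₂ 3) = 318/3.0000 = 106.000 ms/bit.

106.0 ms/bit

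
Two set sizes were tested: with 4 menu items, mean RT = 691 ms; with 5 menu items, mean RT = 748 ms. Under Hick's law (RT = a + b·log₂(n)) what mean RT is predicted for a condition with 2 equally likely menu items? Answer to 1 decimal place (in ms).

513.9 ms

RT is linear in log₂ n, so two points fix the line:
  b = (748 − 691) / (log₂ 5 − log₂ 4) = 57 / (2.3219 − 2) = 177.058 ms/bit
  a = 691 − 177.058 × 2 = 336.884 ms
Then RT(2) = 336.884 + 177.058 × log₂ 2 = 336.884 + 177.058 × 1 ≈ 513.942 ms.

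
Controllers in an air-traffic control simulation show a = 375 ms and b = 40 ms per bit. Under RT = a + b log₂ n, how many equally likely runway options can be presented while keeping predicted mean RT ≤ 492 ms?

Set 375 + 40·log₂ n ≤ 492 → log₂ n ≤ (492 − 375)/40 = 2.9250.
So n ≤ 2^2.9250 = 7.595; the largest integer n is 7.

7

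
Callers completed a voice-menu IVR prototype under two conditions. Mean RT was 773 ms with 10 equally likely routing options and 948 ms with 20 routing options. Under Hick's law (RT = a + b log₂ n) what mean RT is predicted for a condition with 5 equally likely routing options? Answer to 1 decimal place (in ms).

RT is linear in log₂ n, so two points fix the line:
  b = (948 − 773) / (log₂ 20 − log₂ 10) = 175 / (4.3219 − 3.3219) = 175.000 ms/bit
  a = 773 − 175.000 × 3.3219 = 191.663 ms
Then RT(5) = 191.663 + 175.000 × log₂ 5 = 191.663 + 175.000 × 2.3219 ≈ 598.000 ms.

598.0 ms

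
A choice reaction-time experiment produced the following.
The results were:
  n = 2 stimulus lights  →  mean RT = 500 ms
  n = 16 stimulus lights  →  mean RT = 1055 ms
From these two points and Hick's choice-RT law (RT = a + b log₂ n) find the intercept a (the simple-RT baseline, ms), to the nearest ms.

315 ms

The slope on a log₂ axis is (1055 − 500) / (4 − 1) = 185 ms/bit.
a = RT₁ − b·log₂ n₁ = 500 − 185 × 1 = 315.000 ms.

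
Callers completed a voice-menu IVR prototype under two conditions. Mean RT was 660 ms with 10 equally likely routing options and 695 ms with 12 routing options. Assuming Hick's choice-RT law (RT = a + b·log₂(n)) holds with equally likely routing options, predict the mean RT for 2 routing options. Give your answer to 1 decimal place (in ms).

RT is linear in log₂ n, so two points fix the line:
  b = (695 − 660) / (log₂ 12 − log₂ 10) = 35 / (3.5850 − 3.3219) = 133.062 ms/bit
  a = 660 − 133.062 × 3.3219 = 217.976 ms
Then RT(2) = 217.976 + 133.062 × log₂ 2 = 217.976 + 133.062 × 1 ≈ 351.039 ms.

351.0 ms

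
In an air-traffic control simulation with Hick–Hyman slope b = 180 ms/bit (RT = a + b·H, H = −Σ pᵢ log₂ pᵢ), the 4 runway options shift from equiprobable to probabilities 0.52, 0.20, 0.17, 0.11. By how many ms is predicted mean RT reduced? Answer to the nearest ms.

47 ms

Equiprobable entropy H₀ = log₂ 4 = 2.0000 bits.
Skewed entropy H = −Σ pᵢ log₂ pᵢ = 1.7398 bits.
ΔRT = b·(H₀ − H) = 180 × 0.2602 = 46.83 ms.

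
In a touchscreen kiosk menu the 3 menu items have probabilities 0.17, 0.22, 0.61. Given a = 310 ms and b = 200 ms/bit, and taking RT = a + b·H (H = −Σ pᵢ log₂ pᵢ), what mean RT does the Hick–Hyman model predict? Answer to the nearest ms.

Entropy contributions −pᵢ log₂ pᵢ: 0.4346, 0.4806, 0.4350; sum H = 1.3502 bits.
RT = a + bH = 310 + 200·1.3502 = 580.03 ms.

580 ms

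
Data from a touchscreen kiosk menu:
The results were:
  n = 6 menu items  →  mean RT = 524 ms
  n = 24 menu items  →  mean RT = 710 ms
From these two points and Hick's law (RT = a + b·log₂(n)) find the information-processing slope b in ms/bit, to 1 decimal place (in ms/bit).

The slope on a log₂ axis is (710 − 524) / (4.5850 − 2.5850) = 93.000 ms/bit.

93.0 ms/bit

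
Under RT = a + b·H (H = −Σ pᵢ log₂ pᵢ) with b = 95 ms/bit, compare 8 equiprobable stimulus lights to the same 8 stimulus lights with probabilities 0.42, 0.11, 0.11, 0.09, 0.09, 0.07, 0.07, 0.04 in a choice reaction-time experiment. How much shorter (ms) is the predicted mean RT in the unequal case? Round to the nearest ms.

Equiprobable entropy H₀ = log₂ 8 = 3.0000 bits.
Skewed entropy H = −Σ pᵢ log₂ pᵢ = 2.5744 bits.
ΔRT = b·(H₀ − H) = 95 × 0.4256 = 40.43 ms.

40 ms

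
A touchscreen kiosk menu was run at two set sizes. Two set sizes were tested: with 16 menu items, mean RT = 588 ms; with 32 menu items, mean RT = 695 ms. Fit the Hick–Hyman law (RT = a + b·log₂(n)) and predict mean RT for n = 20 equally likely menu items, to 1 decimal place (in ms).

Fit slope and intercept:
  b = (695 − 588) / (log₂ 32 − log₂ 16) = 107 / (5 − 4) = 107.000 ms/bit
  a = 588 − 107.000 × 4 = 160.000 ms
Then RT(20) = 160.000 + 107.000 × log₂ 20 = 160.000 + 107.000 × 4.3219 ≈ 622.446 ms.

622.4 ms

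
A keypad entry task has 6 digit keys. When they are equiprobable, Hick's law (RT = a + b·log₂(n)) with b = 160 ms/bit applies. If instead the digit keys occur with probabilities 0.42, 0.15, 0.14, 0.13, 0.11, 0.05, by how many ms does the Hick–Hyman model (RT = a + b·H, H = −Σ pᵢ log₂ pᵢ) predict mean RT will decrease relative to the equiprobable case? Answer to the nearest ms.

The RT saving is b·ΔH. Equiprobable H₀ = log₂(6) = 2.5850 bits; with the given probabilities H = 2.2823 bits.
b·(H₀ − H) = 160 × (2.5850 − 2.2823) = 48.42 ms.

48 ms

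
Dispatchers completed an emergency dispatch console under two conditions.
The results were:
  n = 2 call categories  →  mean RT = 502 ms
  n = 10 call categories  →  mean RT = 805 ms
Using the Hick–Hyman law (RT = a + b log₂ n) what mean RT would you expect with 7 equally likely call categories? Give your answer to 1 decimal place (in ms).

737.9 ms

With log₂ n on the abscissa the relation is linear; from the two conditions:
  b = (805 − 502) / (log₂ 10 − log₂ 2) = 303 / (3.3219 − 1) = 130.495 ms/bit
  a = 502 − 130.495 × 1 = 371.505 ms
Then RT(7) = 371.505 + 130.495 × log₂ 7 = 371.505 + 130.495 × 2.8074 ≈ 737.851 ms.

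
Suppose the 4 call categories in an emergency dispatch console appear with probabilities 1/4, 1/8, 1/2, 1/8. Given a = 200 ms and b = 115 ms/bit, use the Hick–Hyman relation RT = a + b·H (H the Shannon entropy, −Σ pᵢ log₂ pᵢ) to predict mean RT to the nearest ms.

Each term −pᵢ log₂ pᵢ: 0.25·2 + 0.125·3 + 0.5·1 + 0.125·3; summed, H = 1.750 bits.
Mean RT = a + bH = 200 + 115·1.750 = 401.25 ms.

401 ms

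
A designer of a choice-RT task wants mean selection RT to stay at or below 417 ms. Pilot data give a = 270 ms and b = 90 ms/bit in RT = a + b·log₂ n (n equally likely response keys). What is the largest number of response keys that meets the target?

Information budget: (417 − 270)/90 = 1.6333 bits, so n ≤ 2^1.6333 = 3.102 → at most 3.

3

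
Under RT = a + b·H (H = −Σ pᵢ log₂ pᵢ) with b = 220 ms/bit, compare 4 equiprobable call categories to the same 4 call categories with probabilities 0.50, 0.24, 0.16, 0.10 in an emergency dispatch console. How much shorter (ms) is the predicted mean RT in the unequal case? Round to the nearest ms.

The RT saving is b·ΔH. Equiprobable H₀ = log₂(4) = 2.0000 bits; with the given probabilities H = 1.7493 bits.
b·(H₀ − H) = 220 × (2.0000 − 1.7493) = 55.14 ms.

55 ms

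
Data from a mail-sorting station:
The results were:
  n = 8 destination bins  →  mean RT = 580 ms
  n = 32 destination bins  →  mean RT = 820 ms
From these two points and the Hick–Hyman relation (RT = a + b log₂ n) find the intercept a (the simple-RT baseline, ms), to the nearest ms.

220 ms

The slope on a log₂ axis is (820 − 580) / (5 − 3) = 120 ms/bit.
Intercept: a = 580 − 120·log₂(8) = 220.000 ms.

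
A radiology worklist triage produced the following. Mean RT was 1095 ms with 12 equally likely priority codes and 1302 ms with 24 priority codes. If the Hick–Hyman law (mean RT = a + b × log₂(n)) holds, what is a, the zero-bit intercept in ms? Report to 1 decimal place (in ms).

352.9 ms

b = (RT₂ − RT₁)/(log₂ n₂ − log₂ n₁) = (1302 − 1095)/(4.5850 − 3.5850) = 207.000 ms/bit.
Intercept: a = 1095 − 207.000·log₂(12) = 352.913 ms.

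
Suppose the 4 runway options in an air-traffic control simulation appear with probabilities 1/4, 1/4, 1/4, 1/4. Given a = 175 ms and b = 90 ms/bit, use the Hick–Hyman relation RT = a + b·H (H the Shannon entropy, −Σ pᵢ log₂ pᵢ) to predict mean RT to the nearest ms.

355 ms

H = −Σ pᵢ log₂ pᵢ = 0.25·2 + 0.25·2 + 0.25·2 + 0.25·2 = 2.000 bits.
RT = 175 + 90 × 2.000 = 355.00 ms.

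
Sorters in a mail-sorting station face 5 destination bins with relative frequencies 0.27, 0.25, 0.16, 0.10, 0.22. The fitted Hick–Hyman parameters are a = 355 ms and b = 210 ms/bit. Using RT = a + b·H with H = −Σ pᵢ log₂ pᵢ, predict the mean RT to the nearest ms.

H = 0.27·log₂(1/0.27) + 0.25·log₂(1/0.25) + 0.16·log₂(1/0.16) + 0.10·log₂(1/0.10) + 0.22·log₂(1/0.22) = 2.2458 bits.
RT = 355 + 210 × 2.2458 = 826.62 ms.

827 ms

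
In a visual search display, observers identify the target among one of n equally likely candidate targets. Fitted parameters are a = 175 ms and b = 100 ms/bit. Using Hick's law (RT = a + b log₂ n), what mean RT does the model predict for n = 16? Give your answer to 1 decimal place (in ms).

575.0 ms

log₂(16) = 4 bits, so RT = 175 + 100 × 4 ≈ 575.000 ms.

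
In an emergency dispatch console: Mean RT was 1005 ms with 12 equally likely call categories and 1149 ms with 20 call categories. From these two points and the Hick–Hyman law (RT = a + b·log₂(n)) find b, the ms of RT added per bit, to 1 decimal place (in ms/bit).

The slope on a log₂ axis is (1149 − 1005) / (4.3219 − 3.5850) = 195.396 ms/bit.

195.4 ms/bit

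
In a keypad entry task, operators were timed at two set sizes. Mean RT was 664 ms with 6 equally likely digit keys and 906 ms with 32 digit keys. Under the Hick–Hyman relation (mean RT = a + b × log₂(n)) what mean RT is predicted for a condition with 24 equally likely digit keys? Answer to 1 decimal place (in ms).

Solve the two-equation system in a and b:
  b = (906 − 664) / (log₂ 32 − log₂ 6) = 242 / (5 − 2.5850) = 100.205 ms/bit
  a = 664 − 100.205 × 2.5850 = 404.973 ms
Then RT(24) = 404.973 + 100.205 × log₂ 24 = 404.973 + 100.205 × 4.5850 ≈ 864.411 ms.

864.4 ms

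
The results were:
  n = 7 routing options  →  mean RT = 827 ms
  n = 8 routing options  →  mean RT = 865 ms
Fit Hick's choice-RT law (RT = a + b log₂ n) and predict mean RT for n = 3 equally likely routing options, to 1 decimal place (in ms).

585.9 ms

Fit slope and intercept:
  b = (865 − 827) / (log₂ 8 − log₂ 7) = 38 / (3 − 2.8074) = 197.254 ms/bit
  a = 827 − 197.254 × 2.8074 = 273.238 ms
Then RT(3) = 273.238 + 197.254 × log₂ 3 = 273.238 + 197.254 × 1.5850 ≈ 585.878 ms.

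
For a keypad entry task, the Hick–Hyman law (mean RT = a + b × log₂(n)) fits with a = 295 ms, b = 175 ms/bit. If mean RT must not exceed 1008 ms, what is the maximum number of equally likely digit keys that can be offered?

175·log₂ n ≤ 1008 − 295 = 713, giving log₂ n ≤ 4.0743 and n ≤ 16.845. The largest whole number is 16.

16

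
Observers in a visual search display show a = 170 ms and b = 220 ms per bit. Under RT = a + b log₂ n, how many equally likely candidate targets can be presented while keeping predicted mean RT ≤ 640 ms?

220·log₂ n ≤ 640 − 170 = 470, giving log₂ n ≤ 2.1364 and n ≤ 4.397. The largest whole number is 4.

4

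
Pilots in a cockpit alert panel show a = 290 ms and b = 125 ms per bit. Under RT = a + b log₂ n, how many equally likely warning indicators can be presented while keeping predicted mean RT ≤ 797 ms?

16

Information budget: (797 − 290)/125 = 4.0560 bits, so n ≤ 2^4.0560 = 16.633 → at most 16.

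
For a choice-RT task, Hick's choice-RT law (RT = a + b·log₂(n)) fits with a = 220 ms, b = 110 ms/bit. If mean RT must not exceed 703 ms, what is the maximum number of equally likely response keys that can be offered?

20

Set 220 + 110·log₂ n ≤ 703 → log₂ n ≤ (703 − 220)/110 = 4.3909.
So n ≤ 2^4.3909 = 20.980; the largest integer n is 20.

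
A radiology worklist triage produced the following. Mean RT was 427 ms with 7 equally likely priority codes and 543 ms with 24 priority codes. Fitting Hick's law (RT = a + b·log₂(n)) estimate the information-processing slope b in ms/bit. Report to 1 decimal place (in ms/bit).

Slope: b = (543 − 427) / (log₂ 24 − log₂ 7) = 116/1.7776 = 65.256 ms/bit.

65.3 ms/bit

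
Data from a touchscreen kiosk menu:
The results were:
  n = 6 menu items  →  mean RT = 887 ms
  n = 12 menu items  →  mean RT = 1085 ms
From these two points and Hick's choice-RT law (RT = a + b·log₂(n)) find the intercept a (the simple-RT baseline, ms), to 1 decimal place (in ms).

b = (RT₂ − RT₁)/(log₂ n₂ − log₂ n₁) = (1085 − 887)/(3.5850 − 2.5850) = 198.000 ms/bit.
a = RT₁ − b·log₂ n₁ = 887 − 198.000 × 2.5850 = 375.177 ms.

375.2 ms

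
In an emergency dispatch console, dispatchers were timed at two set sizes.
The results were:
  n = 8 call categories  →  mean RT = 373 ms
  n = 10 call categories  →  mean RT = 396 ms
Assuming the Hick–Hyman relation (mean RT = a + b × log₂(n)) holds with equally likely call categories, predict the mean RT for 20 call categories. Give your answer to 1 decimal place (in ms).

467.4 ms

With log₂ n on the abscissa the relation is linear; from the two conditions:
  b = (396 − 373) / (log₂ 10 − log₂ 8) = 23 / (3.3219 − 3) = 71.445 ms/bit
  a = 373 − 71.445 × 3 = 158.666 ms
Then RT(20) = 158.666 + 71.445 × log₂ 20 = 158.666 + 71.445 × 4.3219 ≈ 467.445 ms.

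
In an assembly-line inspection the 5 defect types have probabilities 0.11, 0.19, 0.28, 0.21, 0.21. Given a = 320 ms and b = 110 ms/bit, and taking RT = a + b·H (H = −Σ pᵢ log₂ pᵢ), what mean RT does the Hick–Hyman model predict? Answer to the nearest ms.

H = 0.11·log₂(1/0.11) + 0.19·log₂(1/0.19) + 0.28·log₂(1/0.28) + 0.21·log₂(1/0.21) + 0.21·log₂(1/0.21) = 2.2654 bits.
RT = 320 + 110 × 2.2654 = 569.19 ms.

569 ms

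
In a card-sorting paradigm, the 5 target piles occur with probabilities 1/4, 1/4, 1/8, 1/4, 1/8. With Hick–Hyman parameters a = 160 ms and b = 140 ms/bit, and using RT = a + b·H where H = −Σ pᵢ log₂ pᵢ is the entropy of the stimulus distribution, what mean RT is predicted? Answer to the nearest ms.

H = −Σ pᵢ log₂ pᵢ = 0.25·2 + 0.25·2 + 0.125·3 + 0.25·2 + 0.125·3 = 2.250 bits.
RT = 160 + 140 × 2.250 = 475.00 ms.

475 ms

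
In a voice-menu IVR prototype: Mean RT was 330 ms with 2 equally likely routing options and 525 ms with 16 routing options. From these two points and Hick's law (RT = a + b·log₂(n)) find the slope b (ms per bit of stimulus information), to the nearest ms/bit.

b = (RT₂ − RT₁)/(log₂ n₂ − log₂ n₁) = (525 − 330)/(4 − 1) = 65 ms/bit.

65 ms/bit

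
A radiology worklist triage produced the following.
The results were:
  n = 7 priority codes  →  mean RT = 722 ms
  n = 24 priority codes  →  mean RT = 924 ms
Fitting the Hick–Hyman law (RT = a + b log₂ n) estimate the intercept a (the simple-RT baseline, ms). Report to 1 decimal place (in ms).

Slope: b = (924 − 722) / (log₂ 24 − log₂ 7) = 202/1.7776 = 113.636 ms/bit.
Intercept: a = 722 − 113.636·log₂(7) = 402.984 ms.

403.0 ms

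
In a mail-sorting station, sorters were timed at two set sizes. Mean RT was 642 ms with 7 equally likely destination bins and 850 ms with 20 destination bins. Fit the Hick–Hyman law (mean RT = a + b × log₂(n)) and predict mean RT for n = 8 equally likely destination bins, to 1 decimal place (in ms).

Fit slope and intercept:
  b = (850 − 642) / (log₂ 20 − log₂ 7) = 208 / (4.3219 − 2.8074) = 137.332 ms/bit
  a = 642 − 137.332 × 2.8074 = 256.459 ms
Then RT(8) = 256.459 + 137.332 × log₂ 8 = 256.459 + 137.332 × 3 ≈ 668.456 ms.

668.5 ms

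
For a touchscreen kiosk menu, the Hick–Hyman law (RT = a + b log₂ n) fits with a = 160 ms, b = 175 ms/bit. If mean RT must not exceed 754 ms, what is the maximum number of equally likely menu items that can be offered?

10

Information budget: (754 − 160)/175 = 3.3943 bits, so n ≤ 2^3.3943 = 10.514 → at most 10.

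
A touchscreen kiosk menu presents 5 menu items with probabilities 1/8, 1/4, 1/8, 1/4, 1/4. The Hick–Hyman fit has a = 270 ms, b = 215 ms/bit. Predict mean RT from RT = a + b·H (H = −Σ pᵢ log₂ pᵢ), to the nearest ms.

H = −Σ pᵢ log₂ pᵢ = 0.125·3 + 0.25·2 + 0.125·3 + 0.25·2 + 0.25·2 = 2.250 bits.
RT = 270 + 215 × 2.250 = 753.75 ms.

754 ms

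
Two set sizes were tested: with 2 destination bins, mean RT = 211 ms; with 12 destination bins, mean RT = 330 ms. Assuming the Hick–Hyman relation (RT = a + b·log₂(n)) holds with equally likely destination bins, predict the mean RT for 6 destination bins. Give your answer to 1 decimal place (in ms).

284.0 ms

Solve the two-equation system in a and b:
  b = (330 − 211) / (log₂ 12 − log₂ 2) = 119 / (3.5850 − 1) = 46.035 ms/bit
  a = 211 − 46.035 × 1 = 164.965 ms
Then RT(6) = 164.965 + 46.035 × log₂ 6 = 164.965 + 46.035 × 2.5850 ≈ 283.965 ms.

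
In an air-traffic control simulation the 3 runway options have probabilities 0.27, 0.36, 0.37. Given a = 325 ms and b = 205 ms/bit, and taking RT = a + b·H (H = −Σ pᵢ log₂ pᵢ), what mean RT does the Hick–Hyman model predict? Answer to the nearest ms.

647 ms

H = 0.27·log₂(1/0.27) + 0.36·log₂(1/0.36) + 0.37·log₂(1/0.37) = 1.5714 bits.
RT = 325 + 205 × 1.5714 = 647.13 ms.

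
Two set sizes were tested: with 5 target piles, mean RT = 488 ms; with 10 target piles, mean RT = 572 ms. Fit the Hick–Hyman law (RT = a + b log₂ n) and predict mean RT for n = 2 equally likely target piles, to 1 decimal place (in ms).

377.0 ms

With log₂ n on the abscissa the relation is linear; from the two conditions:
  b = (572 − 488) / (log₂ 10 − log₂ 5) = 84 / (3.3219 − 2.3219) = 84.000 ms/bit
  a = 488 − 84.000 × 2.3219 = 292.958 ms
Then RT(2) = 292.958 + 84.000 × log₂ 2 = 292.958 + 84.000 × 1 ≈ 376.958 ms.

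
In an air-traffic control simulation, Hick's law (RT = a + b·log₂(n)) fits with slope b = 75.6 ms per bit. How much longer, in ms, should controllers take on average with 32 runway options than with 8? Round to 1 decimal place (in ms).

151.2 ms

ΔRT = (a + b log₂ n₂) − (a + b log₂ n₁) = b·(log₂ n₂ − log₂ n₁).
log₂(32) − log₂(8) = log₂(32/8) = log₂(4) = 2.
ΔRT = 75.6 × 2.0000 = 151.200 ms.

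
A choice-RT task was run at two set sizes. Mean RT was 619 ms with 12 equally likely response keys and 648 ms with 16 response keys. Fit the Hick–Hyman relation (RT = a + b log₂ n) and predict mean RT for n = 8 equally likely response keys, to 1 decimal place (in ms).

With log₂ n on the abscissa the relation is linear; from the two conditions:
  b = (648 − 619) / (log₂ 16 − log₂ 12) = 29 / (4 − 3.5850) = 69.873 ms/bit
  a = 619 − 69.873 × 3.5850 = 368.507 ms
Then RT(8) = 368.507 + 69.873 × log₂ 8 = 368.507 + 69.873 × 3 ≈ 578.127 ms.

578.1 ms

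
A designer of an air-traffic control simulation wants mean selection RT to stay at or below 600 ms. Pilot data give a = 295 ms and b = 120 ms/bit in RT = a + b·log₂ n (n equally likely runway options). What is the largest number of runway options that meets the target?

Set 295 + 120·log₂ n ≤ 600 → log₂ n ≤ (600 − 295)/120 = 2.5417.
So n ≤ 2^2.5417 = 5.823; the largest integer n is 5.

5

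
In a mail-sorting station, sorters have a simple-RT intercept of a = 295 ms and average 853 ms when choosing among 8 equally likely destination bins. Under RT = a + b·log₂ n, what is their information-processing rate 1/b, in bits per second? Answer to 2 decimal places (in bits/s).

b = (853 − 295)/log₂ 8 = 558/3 = 186.000 ms per bit = 0.18600 s/bit; the reciprocal is 5.376 bits/s.

5.38 bits/s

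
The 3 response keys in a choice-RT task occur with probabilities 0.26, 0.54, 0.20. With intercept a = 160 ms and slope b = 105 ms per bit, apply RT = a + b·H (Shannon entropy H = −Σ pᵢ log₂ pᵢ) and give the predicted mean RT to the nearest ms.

312 ms

H = 0.26·log₂(1/0.26) + 0.54·log₂(1/0.54) + 0.20·log₂(1/0.20) = 1.4497 bits.
RT = 160 + 105 × 1.4497 = 312.22 ms.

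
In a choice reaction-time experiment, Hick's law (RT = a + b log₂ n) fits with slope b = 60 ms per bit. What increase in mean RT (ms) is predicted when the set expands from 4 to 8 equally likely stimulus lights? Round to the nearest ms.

60 ms

ΔRT = (a + b log₂ n₂) − (a + b log₂ n₁) = b·(log₂ n₂ − log₂ n₁).
log₂(8) − log₂(4) = log₂(8/4) = log₂(2) = 1.
ΔRT = 60 × 1.0000 = 60.000 ms.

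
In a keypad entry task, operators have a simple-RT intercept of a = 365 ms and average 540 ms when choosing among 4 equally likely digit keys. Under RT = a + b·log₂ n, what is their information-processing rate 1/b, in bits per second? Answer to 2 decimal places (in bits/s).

b = (540 − 365)/log₂ 4 = 175/2 = 87.500 ms per bit = 0.08750 s/bit; the reciprocal is 11.429 bits/s.

11.43 bits/s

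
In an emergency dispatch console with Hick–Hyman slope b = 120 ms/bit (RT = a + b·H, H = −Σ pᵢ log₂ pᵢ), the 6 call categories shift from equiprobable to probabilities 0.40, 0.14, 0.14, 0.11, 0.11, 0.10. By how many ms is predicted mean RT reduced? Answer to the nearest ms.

28 ms

Equiprobable entropy H₀ = log₂ 6 = 2.5850 bits.
Skewed entropy H = −Σ pᵢ log₂ pᵢ = 2.3558 bits.
ΔRT = b·(H₀ − H) = 120 × 0.2292 = 27.50 ms.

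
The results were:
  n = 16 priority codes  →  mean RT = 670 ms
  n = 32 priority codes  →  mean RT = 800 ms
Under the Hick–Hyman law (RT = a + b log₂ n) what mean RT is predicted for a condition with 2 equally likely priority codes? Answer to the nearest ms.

280 ms

Solve the two-equation system in a and b:
  b = (800 − 670) / (log₂ 32 − log₂ 16) = 130 / (5 − 4) = 130 ms/bit
  a = 670 − 130 × 4 = 150 ms
Then RT(2) = 150 + 130 × log₂ 2 = 150 + 130 × 1 ≈ 280.000 ms.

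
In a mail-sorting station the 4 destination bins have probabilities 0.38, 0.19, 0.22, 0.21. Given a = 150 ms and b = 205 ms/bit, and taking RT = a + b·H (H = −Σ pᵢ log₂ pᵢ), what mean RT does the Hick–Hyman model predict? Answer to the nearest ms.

H = 0.38·log₂(1/0.38) + 0.19·log₂(1/0.19) + 0.22·log₂(1/0.22) + 0.21·log₂(1/0.21) = 1.9391 bits.
RT = 150 + 205 × 1.9391 = 547.51 ms.

548 ms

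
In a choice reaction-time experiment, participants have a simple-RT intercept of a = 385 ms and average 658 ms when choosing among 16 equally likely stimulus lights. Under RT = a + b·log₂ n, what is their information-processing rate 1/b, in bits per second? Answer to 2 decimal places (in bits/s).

14.65 bits/s

b = (658 − 385)/log₂ 16 = 273/4 = 68.250 ms per bit = 0.06825 s/bit; the reciprocal is 14.652 bits/s.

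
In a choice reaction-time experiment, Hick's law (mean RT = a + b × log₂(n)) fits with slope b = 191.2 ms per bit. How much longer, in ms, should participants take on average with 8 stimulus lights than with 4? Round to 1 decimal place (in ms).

The intercept a cancels: ΔRT = b·(log₂ n₂ − log₂ n₁) = b·log₂(n₂/n₁).
log₂(8) − log₂(4) = log₂(8/4) = log₂(2) = 1.
ΔRT = 191.2 × 1.0000 = 191.200 ms.

191.2 ms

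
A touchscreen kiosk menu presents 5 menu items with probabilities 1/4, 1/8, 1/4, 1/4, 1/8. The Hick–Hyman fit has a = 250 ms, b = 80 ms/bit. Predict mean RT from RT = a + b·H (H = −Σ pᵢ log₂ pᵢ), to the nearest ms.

430 ms

H = −Σ pᵢ log₂ pᵢ = 0.25·2 + 0.125·3 + 0.25·2 + 0.25·2 + 0.125·3 = 2.250 bits.
RT = 250 + 80 × 2.250 = 430.00 ms.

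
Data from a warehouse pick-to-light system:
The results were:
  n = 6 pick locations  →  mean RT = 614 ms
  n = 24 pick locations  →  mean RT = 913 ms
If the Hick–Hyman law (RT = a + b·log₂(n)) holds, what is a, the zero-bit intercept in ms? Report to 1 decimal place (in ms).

Slope: b = (913 − 614) / (log₂ 24 − log₂ 6) = 299/2.0000 = 149.500 ms/bit.
a = RT₁ − b·log₂ n₁ = 614 − 149.500 × 2.5850 = 227.548 ms.

227.5 ms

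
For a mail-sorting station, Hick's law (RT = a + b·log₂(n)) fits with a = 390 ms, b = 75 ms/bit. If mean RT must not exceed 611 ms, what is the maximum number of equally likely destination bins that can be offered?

Information budget: (611 − 390)/75 = 2.9467 bits, so n ≤ 2^2.9467 = 7.710 → at most 7.

7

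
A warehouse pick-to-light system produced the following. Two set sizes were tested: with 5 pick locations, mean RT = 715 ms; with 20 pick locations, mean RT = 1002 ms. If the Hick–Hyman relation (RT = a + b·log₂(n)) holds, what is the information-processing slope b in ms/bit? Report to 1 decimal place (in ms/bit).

Slope: b = (1002 − 715) / (log₂ 20 − log₂ 5) = 287/2.0000 = 143.500 ms/bit.

143.5 ms/bit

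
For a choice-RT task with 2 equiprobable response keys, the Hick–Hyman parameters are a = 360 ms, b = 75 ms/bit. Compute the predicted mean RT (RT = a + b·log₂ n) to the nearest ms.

log₂(2) = 1 bits, so RT = 360 + 75 × 1 ≈ 435.000 ms.

435 ms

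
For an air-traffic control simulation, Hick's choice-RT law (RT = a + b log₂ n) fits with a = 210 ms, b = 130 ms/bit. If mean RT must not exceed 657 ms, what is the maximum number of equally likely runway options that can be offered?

Information budget: (657 − 210)/130 = 3.4385 bits, so n ≤ 2^3.4385 = 10.841 → at most 10.

10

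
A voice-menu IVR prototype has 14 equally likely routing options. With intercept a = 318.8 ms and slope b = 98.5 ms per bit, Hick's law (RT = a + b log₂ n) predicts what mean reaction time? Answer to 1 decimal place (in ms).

log₂(14) = 3.8074 bits, so RT = 318.8 + 98.5 × 3.8074 ≈ 693.824 ms.

693.8 ms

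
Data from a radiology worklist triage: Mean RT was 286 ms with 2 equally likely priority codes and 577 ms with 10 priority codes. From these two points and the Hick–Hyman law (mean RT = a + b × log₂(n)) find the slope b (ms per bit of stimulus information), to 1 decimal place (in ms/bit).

125.3 ms/bit

Slope: b = (577 − 286) / (log₂ 10 − log₂ 2) = 291/2.3219 = 125.327 ms/bit.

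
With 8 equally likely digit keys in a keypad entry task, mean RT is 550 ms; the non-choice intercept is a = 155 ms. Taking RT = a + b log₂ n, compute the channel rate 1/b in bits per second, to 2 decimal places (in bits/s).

7.59 bits/s

b = (550 − 155)/log₂ 8 = 395/3 = 131.667 ms per bit = 0.13167 s/bit; the reciprocal is 7.595 bits/s.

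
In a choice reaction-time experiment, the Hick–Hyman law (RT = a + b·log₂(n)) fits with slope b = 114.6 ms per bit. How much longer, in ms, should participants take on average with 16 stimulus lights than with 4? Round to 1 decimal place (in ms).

229.2 ms

Only the slope matters, since a is common to both: ΔRT = b·log₂(n₂/n₁).
log₂(16) − log₂(4) = log₂(16/4) = log₂(4) = 2.
ΔRT = 114.6 × 2.0000 = 229.200 ms.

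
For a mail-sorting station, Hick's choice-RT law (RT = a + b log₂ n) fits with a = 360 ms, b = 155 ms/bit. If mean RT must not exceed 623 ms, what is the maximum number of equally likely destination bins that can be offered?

3

Set 360 + 155·log₂ n ≤ 623 → log₂ n ≤ (623 − 360)/155 = 1.6968.
So n ≤ 2^1.6968 = 3.242; the largest integer n is 3.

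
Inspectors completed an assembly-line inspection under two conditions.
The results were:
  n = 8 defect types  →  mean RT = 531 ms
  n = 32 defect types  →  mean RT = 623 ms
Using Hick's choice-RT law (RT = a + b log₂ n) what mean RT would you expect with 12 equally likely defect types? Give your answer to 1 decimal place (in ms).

557.9 ms

RT is linear in log₂ n, so two points fix the line:
  b = (623 − 531) / (log₂ 32 − log₂ 8) = 92 / (5 − 3) = 46.000 ms/bit
  a = 531 − 46.000 × 3 = 393.000 ms
Then RT(12) = 393.000 + 46.000 × log₂ 12 = 393.000 + 46.000 × 3.5850 ≈ 557.908 ms.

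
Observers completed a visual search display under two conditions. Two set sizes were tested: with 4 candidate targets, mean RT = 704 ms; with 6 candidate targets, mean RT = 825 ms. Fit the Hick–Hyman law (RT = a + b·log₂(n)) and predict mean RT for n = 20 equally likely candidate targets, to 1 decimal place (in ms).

With log₂ n on the abscissa the relation is linear; from the two conditions:
  b = (825 − 704) / (log₂ 6 − log₂ 4) = 121 / (2.5850 − 2) = 206.851 ms/bit
  a = 704 − 206.851 × 2 = 290.298 ms
Then RT(20) = 290.298 + 206.851 × log₂ 20 = 290.298 + 206.851 × 4.3219 ≈ 1184.293 ms.

1184.3 ms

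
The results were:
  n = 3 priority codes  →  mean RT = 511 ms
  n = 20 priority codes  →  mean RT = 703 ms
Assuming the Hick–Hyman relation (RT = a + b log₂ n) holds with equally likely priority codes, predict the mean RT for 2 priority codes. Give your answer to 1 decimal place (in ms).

Fit slope and intercept:
  b = (703 − 511) / (log₂ 20 − log₂ 3) = 192 / (4.3219 − 1.5850) = 70.151 ms/bit
  a = 511 − 70.151 × 1.5850 = 399.814 ms
Then RT(2) = 399.814 + 70.151 × log₂ 2 = 399.814 + 70.151 × 1 ≈ 469.964 ms.

470.0 ms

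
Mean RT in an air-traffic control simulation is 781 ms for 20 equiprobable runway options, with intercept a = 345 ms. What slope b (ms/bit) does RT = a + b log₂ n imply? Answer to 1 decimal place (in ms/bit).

log₂(20) = 4.3219 bits.
b = (RT − a)/log₂ n = (781 − 345) / 4.3219 = 100.881 ms/bit.

100.9 ms/bit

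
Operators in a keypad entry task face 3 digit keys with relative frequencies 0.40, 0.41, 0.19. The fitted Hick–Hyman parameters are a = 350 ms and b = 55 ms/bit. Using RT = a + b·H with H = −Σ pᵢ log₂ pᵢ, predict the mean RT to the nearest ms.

433 ms

Entropy contributions −pᵢ log₂ pᵢ: 0.5288, 0.5274, 0.4552; sum H = 1.5114 bits.
RT = a + bH = 350 + 55·1.5114 = 433.13 ms.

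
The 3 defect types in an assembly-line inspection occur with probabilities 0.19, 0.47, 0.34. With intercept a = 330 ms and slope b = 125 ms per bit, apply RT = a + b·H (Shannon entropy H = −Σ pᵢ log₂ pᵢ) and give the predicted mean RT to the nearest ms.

H = 0.19·log₂(1/0.19) + 0.47·log₂(1/0.47) + 0.34·log₂(1/0.34) = 1.4964 bits.
RT = 330 + 125 × 1.4964 = 517.04 ms.

517 ms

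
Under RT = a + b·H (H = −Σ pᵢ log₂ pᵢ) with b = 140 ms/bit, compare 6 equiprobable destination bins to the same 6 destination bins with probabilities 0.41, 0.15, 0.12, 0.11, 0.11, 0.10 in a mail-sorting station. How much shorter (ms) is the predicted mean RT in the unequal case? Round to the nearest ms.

Equiprobable entropy H₀ = log₂ 6 = 2.5850 bits.
Skewed entropy H = −Σ pᵢ log₂ pᵢ = 2.3378 bits.
ΔRT = b·(H₀ − H) = 140 × 0.2472 = 34.61 ms.

35 ms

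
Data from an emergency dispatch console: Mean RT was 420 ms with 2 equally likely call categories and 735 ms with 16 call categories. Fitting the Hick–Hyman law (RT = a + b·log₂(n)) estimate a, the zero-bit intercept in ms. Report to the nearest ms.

315 ms

Slope: b = (735 − 420) / (log₂ 16 − log₂ 2) = 315/3.0000 = 105 ms/bit.
Intercept: a = 420 − 105·log₂(2) = 315.000 ms.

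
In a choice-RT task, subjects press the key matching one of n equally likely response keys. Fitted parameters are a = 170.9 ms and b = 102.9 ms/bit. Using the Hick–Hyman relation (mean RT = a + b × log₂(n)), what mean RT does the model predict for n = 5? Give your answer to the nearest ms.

log₂(5) = 2.3219 bits, so RT = 170.9 + 102.9 × 2.3219 ≈ 409.826 ms.

410 ms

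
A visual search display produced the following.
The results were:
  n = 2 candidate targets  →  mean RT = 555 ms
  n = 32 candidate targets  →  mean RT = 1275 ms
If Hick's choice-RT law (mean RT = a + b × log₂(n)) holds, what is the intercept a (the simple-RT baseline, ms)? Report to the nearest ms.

b = (RT₂ − RT₁)/(log₂ n₂ − log₂ n₁) = (1275 − 555)/(5 − 1) = 180 ms/bit.
Intercept: a = 555 − 180·log₂(2) = 375.000 ms.

375 ms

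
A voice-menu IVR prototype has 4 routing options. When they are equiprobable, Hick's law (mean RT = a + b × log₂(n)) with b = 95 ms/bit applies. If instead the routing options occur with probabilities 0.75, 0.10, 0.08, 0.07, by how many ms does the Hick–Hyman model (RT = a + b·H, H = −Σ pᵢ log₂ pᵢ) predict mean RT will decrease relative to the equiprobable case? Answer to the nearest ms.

76 ms

The RT saving is b·ΔH. Equiprobable H₀ = log₂(4) = 2.0000 bits; with the given probabilities H = 1.2035 bits.
b·(H₀ − H) = 95 × (2.0000 − 1.2035) = 75.66 ms.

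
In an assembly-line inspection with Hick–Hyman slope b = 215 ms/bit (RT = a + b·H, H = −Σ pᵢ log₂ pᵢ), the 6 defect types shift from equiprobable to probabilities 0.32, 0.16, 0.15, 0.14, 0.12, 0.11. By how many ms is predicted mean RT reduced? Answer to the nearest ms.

24 ms

The RT saving is b·ΔH. Equiprobable H₀ = log₂(6) = 2.5850 bits; with the given probabilities H = 2.4741 bits.
b·(H₀ − H) = 215 × (2.5850 − 2.4741) = 23.84 ms.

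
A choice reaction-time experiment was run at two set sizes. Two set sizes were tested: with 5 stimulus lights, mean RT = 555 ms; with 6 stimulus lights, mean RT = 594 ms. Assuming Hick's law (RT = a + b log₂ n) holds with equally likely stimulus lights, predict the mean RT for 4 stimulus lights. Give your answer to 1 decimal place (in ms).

507.3 ms

Solve the two-equation system in a and b:
  b = (594 − 555) / (log₂ 6 − log₂ 5) = 39 / (2.5850 − 2.3219) = 148.270 ms/bit
  a = 555 − 148.270 × 2.3219 = 210.729 ms
Then RT(4) = 210.729 + 148.270 × log₂ 4 = 210.729 + 148.270 × 2 ≈ 507.268 ms.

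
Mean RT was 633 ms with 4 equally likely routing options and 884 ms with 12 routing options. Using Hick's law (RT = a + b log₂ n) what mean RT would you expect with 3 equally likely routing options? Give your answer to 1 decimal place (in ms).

With log₂ n on the abscissa the relation is linear; from the two conditions:
  b = (884 − 633) / (log₂ 12 − log₂ 4) = 251 / (3.5850 − 2) = 158.363 ms/bit
  a = 633 − 158.363 × 2 = 316.273 ms
Then RT(3) = 316.273 + 158.363 × log₂ 3 = 316.273 + 158.363 × 1.5850 ≈ 567.273 ms.

567.3 ms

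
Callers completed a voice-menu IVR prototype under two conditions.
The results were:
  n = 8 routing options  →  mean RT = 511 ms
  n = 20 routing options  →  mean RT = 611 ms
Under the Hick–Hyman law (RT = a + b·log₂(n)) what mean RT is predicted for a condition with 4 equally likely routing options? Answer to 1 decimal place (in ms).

435.4 ms

Solve the two-equation system in a and b:
  b = (611 − 511) / (log₂ 20 − log₂ 8) = 100 / (4.3219 − 3) = 75.647 ms/bit
  a = 511 − 75.647 × 3 = 284.059 ms
Then RT(4) = 284.059 + 75.647 × log₂ 4 = 284.059 + 75.647 × 2 ≈ 435.353 ms.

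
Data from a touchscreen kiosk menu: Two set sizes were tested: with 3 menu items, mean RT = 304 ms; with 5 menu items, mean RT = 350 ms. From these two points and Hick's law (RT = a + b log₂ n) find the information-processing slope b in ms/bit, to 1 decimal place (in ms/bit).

b = (RT₂ − RT₁)/(log₂ n₂ − log₂ n₁) = (350 − 304)/(2.3219 − 1.5850) = 62.418 ms/bit.

62.4 ms/bit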